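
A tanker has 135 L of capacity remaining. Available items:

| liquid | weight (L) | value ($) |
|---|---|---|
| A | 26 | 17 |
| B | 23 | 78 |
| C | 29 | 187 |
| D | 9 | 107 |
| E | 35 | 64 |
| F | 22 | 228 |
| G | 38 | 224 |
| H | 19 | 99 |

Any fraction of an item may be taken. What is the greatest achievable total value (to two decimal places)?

Greedy by value/weight ratio, highest first.
Order: D (107/9=11.89) > F (228/22=10.36) > C (187/29=6.45) > G (224/38=5.89) > H (99/19=5.21) > B (78/23=3.39) > E (64/35=1.83) > A (17/26=0.65)
Fill: take D (9 @ 107) → take F (22 @ 228) → take C (29 @ 187) → take G (38 @ 224) → take H (19 @ 99) → take 18/23 of B → 61.04; 135/135 used.
Total value = 906.04

906.04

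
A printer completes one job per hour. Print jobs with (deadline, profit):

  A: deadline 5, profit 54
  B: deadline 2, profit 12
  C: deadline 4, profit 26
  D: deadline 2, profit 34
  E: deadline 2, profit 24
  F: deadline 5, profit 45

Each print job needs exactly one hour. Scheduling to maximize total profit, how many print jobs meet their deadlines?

By profit: A(d5,54), F(d5,45), D(d2,34), C(d4,26), E(d2,24), B(d2,12)
A→slot 5; F→slot 4; D→slot 2; C→slot 3; E→slot 1; B skipped.
5 of 6 scheduled.

5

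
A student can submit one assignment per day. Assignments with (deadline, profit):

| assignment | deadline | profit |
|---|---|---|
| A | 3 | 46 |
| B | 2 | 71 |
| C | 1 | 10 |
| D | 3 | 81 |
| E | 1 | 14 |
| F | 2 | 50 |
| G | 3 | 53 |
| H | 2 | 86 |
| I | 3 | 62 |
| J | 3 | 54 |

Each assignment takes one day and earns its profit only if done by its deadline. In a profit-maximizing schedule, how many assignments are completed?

3

Sort by profit descending; place each in the latest free slot ≤ its deadline.
Profit order: H=86 D=81 B=71 I=62 J=54 G=53 F=50 A=46 E=14 C=10
Assign: H→slot 2, D→slot 3, B→slot 1, I skipped, J skipped, G skipped, F skipped, A skipped, E skipped, C skipped.
Slots: [1:B] [2:H] [3:D]
3 of 10 scheduled.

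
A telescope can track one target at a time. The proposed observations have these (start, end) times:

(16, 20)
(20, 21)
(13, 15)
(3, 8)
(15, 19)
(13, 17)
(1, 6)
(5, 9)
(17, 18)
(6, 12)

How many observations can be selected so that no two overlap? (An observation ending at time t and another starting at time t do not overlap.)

Sorted by end: (1,6)  (3,8)  (5,9)  (6,12)  (13,15)  (13,17)  (17,18)  (15,19)  (16,20)  (20,21)
take (1,6); skip (3,8); take (6,12); take (13,15); take (17,18); skip (16,20); take (20,21).
Selected 5 observations.

5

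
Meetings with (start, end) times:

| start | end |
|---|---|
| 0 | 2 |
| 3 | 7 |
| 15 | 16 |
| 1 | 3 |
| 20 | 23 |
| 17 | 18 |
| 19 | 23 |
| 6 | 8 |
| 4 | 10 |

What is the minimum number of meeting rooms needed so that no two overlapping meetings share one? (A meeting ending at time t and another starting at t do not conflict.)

3

Count concurrent intervals with a sweep; the peak is the room count.
Events (time:±→running): 0:+→1 1:+→2 2:-→1 3:-→0 3:+→1 4:+→2 6:+→3 … peak 3.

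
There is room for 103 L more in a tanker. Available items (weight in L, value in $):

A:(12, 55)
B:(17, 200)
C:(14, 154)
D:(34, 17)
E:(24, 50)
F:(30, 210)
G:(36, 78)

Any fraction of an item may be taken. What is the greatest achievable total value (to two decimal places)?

684.00

Sort by value per unit weight and fill in that order.
Ratios (sorted): B 11.76, C 11.00, F 7.00, A 4.58, G 2.17, E 2.08, D 0.50
take B (17 @ 200); take C (14 @ 154); take F (30 @ 210); take A (12 @ 55); take 30/36 of G → 65.00. Capacity used 103/103.
Total value = 684.00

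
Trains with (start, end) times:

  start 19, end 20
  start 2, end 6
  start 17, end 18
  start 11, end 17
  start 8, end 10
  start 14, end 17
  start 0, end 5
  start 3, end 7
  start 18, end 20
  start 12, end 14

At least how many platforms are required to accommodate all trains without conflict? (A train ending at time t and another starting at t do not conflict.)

3

Count concurrent intervals with a sweep; the peak is the room count.
Events (time:±→running): 0:+→1 2:+→2 3:+→3 … peak 3.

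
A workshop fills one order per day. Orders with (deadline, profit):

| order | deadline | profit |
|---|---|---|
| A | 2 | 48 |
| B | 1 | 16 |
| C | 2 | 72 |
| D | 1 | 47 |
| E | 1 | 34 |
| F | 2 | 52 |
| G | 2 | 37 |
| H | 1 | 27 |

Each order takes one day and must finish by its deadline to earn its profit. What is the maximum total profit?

Take jobs in profit order; each goes to the latest open slot no later than its deadline.
Profit order: C=72 F=52 A=48 D=47 G=37 E=34 H=27 B=16
Assign: C→slot 2, F→slot 1, A skipped, D skipped, G skipped, E skipped, H skipped, B skipped.
Slots: [1:F] [2:C]
Profit = 52 + 72 = 124

124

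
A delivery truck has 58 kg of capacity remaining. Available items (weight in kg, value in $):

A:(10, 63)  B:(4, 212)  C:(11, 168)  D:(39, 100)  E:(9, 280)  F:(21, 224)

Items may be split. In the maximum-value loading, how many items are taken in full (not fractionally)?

Order: B (212/4=53.00) > E (280/9=31.11) > C (168/11=15.27) > F (224/21=10.67) > A (63/10=6.30) > D (100/39=2.56)
Fill: take B (4 @ 212) → take E (9 @ 280) → take C (11 @ 168) → take F (21 @ 224) → take A (10 @ 63) → take 3/39 of D → 7.69; 58/58 used.
5 item(s) taken whole; one partial (take 3/39 of D).

5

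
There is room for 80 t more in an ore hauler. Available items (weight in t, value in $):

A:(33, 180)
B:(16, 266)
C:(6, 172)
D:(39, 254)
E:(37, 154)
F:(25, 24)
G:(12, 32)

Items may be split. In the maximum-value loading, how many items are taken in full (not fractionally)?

3

Order: C (172/6=28.67) > B (266/16=16.62) > D (254/39=6.51) > A (180/33=5.45) > E (154/37=4.16) > G (32/12=2.67) > F (24/25=0.96)
Fill: take C (6 @ 172) → take B (16 @ 266) → take D (39 @ 254) → take 19/33 of A → 103.64; 80/80 used.
3 item(s) taken whole; one partial (take 19/33 of A).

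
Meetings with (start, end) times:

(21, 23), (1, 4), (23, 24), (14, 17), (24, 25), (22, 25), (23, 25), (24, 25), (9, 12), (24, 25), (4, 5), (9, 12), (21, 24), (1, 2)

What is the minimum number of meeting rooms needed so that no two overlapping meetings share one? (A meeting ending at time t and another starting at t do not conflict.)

5

starts: [1, 1, 4, 9, 9, 14, 21, 21, 22, 23, 23, 24, 24, 24]
ends:   [2, 4, 5, 12, 12, 17, 23, 24, 24, 25, 25, 25, 25, 25]
s1→1 s1→2 e2→1 e4→0 s4→1 e5→0 s9→1 s9→2 e12→1 e12→0 s14→1 e17→0 s21→1 s21→2 s22→3 e23→2 s23→3 s23→4 e24→3 e24→2 s24→3 s24→4 s24→5  — peak 5.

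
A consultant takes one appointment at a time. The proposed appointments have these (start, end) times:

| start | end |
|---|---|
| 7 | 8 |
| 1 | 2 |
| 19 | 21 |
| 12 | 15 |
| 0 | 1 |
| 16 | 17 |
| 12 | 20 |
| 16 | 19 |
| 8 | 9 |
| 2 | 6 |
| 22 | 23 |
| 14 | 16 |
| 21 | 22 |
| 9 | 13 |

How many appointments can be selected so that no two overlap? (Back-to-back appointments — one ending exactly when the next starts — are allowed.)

11

By end time: (0,1), (1,2), (2,6), (7,8), (8,9), (9,13), (12,15), (14,16), (16,17), (16,19), (12,20), (19,21), (21,22), (22,23).
Pick (0,1); next start ≥ 1 → (1,2); next start ≥ 2 → (2,6); next start ≥ 6 → (7,8); next start ≥ 8 → (8,9); next start ≥ 9 → (9,13); next start ≥ 13 → (14,16); next start ≥ 16 → (16,17); next start ≥ 17 → (19,21); next start ≥ 21 → (21,22); next start ≥ 22 → (22,23).
Selected 11 appointments.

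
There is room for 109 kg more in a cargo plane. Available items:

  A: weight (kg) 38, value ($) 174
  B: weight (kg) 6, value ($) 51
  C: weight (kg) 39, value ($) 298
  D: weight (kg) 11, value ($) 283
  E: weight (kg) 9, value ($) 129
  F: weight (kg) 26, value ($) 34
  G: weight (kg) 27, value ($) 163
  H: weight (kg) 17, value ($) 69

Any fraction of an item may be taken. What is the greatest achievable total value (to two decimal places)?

Order: D (283/11=25.73) > E (129/9=14.33) > B (51/6=8.50) > C (298/39=7.64) > G (163/27=6.04) > A (174/38=4.58) > H (69/17=4.06) > F (34/26=1.31)
Fill: take D (11 @ 283) → take E (9 @ 129) → take B (6 @ 51) → take C (39 @ 298) → take G (27 @ 163) → take 17/38 of A → 77.84; 109/109 used.
Total value = 1001.84

1001.84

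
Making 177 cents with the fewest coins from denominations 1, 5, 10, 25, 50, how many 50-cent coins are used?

3

Greedy: take as many of the largest coin as possible, then repeat with the remainder.
177 − 3×50→27 − 1×25→2 − 2×1→0
Count of 50: 3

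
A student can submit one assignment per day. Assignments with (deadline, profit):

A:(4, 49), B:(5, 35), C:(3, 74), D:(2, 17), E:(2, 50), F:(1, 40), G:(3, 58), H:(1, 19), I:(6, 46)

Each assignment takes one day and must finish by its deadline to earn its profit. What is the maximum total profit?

Sort by profit descending; place each in the latest free slot ≤ its deadline.
Profit order: C=74 G=58 E=50 A=49 I=46 F=40 B=35 H=19 D=17
Assign: C→slot 3, G→slot 2, E→slot 1, A→slot 4, I→slot 6, F skipped, B→slot 5, H skipped, D skipped.
Slots: [1:E] [2:G] [3:C] [4:A] [5:B] [6:I]
Profit = 50 + 58 + 74 + 49 + 35 + 46 = 312

312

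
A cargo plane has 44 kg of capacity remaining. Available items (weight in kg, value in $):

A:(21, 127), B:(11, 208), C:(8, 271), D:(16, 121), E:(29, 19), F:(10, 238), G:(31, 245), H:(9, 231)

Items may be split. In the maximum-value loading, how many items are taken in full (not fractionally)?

Greedy by value/weight ratio, highest first.
Ratios (sorted): C 33.88, H 25.67, F 23.80, B 18.91, G 7.90, D 7.56, A 6.05, E 0.66
take C (8 @ 271); take H (9 @ 231); take F (10 @ 238); take B (11 @ 208); take 6/31 of G → 47.42. Capacity used 44/44.
4 item(s) taken whole; one partial (take 6/31 of G).

4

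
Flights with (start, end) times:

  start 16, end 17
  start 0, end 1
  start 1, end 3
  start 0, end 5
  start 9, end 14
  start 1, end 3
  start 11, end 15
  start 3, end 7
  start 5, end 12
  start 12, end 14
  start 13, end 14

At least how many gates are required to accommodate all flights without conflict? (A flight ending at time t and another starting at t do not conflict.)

4

starts: [0, 0, 1, 1, 3, 5, 9, 11, 12, 13, 16]
ends:   [1, 3, 3, 5, 7, 12, 14, 14, 14, 15, 17]
s0→1 s0→2 e1→1 s1→2 s1→3 e3→2 e3→1 s3→2 e5→1 s5→2 e7→1 s9→2 s11→3 e12→2 s12→3 s13→4  — peak 4.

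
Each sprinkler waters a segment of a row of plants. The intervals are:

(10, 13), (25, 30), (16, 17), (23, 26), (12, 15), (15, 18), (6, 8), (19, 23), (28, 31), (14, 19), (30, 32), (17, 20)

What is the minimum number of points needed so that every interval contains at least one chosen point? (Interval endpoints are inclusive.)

5

Sorted: [6,8] [10,13] [12,15] [16,17] [15,18] [14,19] [17,20] [19,23] [23,26] [25,30] [28,31] [30,32]
{[6,8]} hit by 8; {[10,13],[12,15]} hit by 13; {[16,17],[15,18],[14,19],[17,20]} hit by 17; {[19,23],[23,26]} hit by 23; {[25,30],[28,31],[30,32]} hit by 30.
Points: 8, 13, 17, 23, 30 (5 total).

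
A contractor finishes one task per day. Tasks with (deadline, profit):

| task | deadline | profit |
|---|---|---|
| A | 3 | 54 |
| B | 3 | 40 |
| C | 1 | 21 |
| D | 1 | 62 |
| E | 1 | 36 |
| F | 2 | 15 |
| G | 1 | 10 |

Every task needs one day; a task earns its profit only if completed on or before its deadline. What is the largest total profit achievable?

Profit order: D=62 A=54 B=40 E=36 C=21 F=15 G=10
Assign: D→slot 1, A→slot 3, B→slot 2, E skipped, C skipped, F skipped, G skipped.
Slots: [1:D] [2:B] [3:A]
Profit = 62 + 40 + 54 = 156

156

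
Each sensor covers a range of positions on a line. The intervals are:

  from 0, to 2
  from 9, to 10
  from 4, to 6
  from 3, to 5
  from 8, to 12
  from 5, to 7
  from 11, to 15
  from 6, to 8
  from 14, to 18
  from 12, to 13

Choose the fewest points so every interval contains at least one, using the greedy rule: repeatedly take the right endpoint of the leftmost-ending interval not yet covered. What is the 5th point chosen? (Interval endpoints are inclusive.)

Process intervals by earliest right end; each time one isn't hit yet, stab at its right endpoint.
By right end: [0,2]  [3,5]  [4,6]  [5,7]  [6,8]  [9,10]  [8,12]  [12,13]  [11,15]  [14,18]
[0,2] uncovered → point at 2; [3,5] uncovered → point at 5; [6,8] uncovered → point at 8; [9,10] uncovered → point at 10; [12,13] uncovered → point at 13; [14,18] uncovered → point at 18.
Points: 2, 5, 8, 10, 13, 18 (6 total).

13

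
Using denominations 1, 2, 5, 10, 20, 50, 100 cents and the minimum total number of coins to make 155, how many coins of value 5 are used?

1

155 = 1×100 + 1×50 + 1×5
Count of 5: 1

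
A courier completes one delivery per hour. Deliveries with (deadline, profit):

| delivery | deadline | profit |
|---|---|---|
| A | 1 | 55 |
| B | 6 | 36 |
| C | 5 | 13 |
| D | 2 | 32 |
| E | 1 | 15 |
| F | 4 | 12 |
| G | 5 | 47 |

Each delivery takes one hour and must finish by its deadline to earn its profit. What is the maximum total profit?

195

Sort by profit descending; place each in the latest free slot ≤ its deadline.
Profit order: A=55 G=47 B=36 D=32 E=15 C=13 F=12
Assign: A→slot 1, G→slot 5, B→slot 6, D→slot 2, E skipped, C→slot 4, F→slot 3.
Slots: [1:A] [2:D] [3:F] [4:C] [5:G] [6:B]
Profit = 55 + 32 + 12 + 13 + 47 + 36 = 195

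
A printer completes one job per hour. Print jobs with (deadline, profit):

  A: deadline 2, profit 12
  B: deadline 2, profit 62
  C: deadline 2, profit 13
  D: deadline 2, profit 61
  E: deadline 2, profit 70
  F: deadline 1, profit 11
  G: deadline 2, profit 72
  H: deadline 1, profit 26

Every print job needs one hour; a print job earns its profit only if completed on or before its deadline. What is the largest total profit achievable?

142

Sort by profit descending; place each in the latest free slot ≤ its deadline.
By profit: G(d2,72), E(d2,70), B(d2,62), D(d2,61), H(d1,26), C(d2,13), A(d2,12), F(d1,11)
G→slot 2; E→slot 1; B skipped; D skipped; H skipped; C skipped; A skipped; F skipped.
Profit = 70 + 72 = 142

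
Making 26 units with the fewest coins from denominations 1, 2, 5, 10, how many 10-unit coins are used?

2

Use the largest denomination that fits, subtract, and repeat.
26 = 2×10 + 1×5 + 1×1
Count of 10: 2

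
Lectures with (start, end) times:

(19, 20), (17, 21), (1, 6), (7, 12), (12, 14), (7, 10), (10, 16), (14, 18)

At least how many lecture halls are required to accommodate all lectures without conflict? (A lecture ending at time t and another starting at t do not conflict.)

2

starts: [1, 7, 7, 10, 12, 14, 17, 19]
ends:   [6, 10, 12, 14, 16, 18, 20, 21]
s1→1 e6→0 s7→1 s7→2  — peak 2.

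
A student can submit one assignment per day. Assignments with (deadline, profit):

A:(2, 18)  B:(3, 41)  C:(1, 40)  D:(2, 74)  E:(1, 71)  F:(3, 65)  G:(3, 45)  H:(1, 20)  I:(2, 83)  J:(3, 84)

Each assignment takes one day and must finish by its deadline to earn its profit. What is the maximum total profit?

Take jobs in profit order; each goes to the latest open slot no later than its deadline.
Profit order: J=84 I=83 D=74 E=71 F=65 G=45 B=41 C=40 H=20 A=18
Assign: J→slot 3, I→slot 2, D→slot 1, E skipped, F skipped, G skipped, B skipped, C skipped, H skipped, A skipped.
Slots: [1:D] [2:I] [3:J]
Profit = 74 + 83 + 84 = 241

241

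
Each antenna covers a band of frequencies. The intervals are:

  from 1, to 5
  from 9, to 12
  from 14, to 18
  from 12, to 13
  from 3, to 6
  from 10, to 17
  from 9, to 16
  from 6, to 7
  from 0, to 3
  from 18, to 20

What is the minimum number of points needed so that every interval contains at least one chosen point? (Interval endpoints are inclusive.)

Process intervals by earliest right end; each time one isn't hit yet, stab at its right endpoint.
Sorted: [0,3] [1,5] [3,6] [6,7] [9,12] [12,13] [9,16] [10,17] [14,18] [18,20]
{[0,3],[1,5],[3,6]} hit by 3; {[6,7]} hit by 7; {[9,12],[12,13],[9,16],[10,17]} hit by 12; {[14,18],[18,20]} hit by 18.
Points: 3, 7, 12, 18 (4 total).

4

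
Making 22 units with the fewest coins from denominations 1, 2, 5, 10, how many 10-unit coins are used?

2

Greedy: take as many of the largest coin as possible, then repeat with the remainder.
22 = 2×10 + 1×2
Count of 10: 2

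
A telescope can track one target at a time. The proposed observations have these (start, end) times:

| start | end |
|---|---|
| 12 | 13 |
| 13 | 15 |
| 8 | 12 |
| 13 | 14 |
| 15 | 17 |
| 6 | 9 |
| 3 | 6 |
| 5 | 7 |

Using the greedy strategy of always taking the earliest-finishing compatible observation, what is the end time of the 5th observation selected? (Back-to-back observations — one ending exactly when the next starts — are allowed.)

17

Sorted by end: (3,6)  (5,7)  (6,9)  (8,12)  (12,13)  (13,14)  (13,15)  (15,17)
take (3,6); skip (5,7); take (6,9); take (12,13); take (13,14); skip (13,15); take (15,17).
Selected: (3,6) (6,9) (12,13) (13,14) (15,17)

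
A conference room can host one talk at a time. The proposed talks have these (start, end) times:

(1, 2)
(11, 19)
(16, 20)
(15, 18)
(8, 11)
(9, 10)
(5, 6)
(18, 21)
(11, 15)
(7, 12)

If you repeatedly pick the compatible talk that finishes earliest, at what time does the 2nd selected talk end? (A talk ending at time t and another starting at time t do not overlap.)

By end time: (1,2), (5,6), (9,10), (8,11), (7,12), (11,15), (15,18), (11,19), (16,20), (18,21).
Pick (1,2); next start ≥ 2 → (5,6); next start ≥ 6 → (9,10); next start ≥ 10 → (11,15); next start ≥ 15 → (15,18); next start ≥ 18 → (18,21).
Selected: (1,2) (5,6) (9,10) (11,15) (15,18) (18,21)

6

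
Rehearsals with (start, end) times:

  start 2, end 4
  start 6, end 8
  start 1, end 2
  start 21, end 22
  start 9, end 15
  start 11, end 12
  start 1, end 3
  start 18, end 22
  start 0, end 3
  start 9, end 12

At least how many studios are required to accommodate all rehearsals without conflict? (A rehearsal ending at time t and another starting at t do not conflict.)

3

starts: [0, 1, 1, 2, 6, 9, 9, 11, 18, 21]
ends:   [2, 3, 3, 4, 8, 12, 12, 15, 22, 22]
s0→1 s1→2 s1→3  — peak 3.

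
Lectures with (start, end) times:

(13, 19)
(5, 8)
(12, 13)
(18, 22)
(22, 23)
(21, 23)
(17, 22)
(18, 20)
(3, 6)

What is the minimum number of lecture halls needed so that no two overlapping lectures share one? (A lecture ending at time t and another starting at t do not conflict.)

Events (time:±→running): 3:+→1 5:+→2 6:-→1 8:-→0 12:+→1 13:-→0 13:+→1 17:+→2 18:+→3 18:+→4 … peak 4.

4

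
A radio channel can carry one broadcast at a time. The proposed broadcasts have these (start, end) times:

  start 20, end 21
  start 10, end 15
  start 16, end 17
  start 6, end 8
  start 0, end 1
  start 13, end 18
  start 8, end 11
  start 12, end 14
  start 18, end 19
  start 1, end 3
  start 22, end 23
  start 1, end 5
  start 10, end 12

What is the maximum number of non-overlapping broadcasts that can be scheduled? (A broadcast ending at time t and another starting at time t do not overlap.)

Sorted by end: (0,1)  (1,3)  (1,5)  (6,8)  (8,11)  (10,12)  (12,14)  (10,15)  (16,17)  (13,18)  (18,19)  (20,21)  (22,23)
take (0,1); take (1,3); skip (1,5); take (6,8); take (8,11); skip (10,12); take (12,14); take (16,17); take (18,19); take (20,21); take (22,23).
Selected 9 broadcasts.

9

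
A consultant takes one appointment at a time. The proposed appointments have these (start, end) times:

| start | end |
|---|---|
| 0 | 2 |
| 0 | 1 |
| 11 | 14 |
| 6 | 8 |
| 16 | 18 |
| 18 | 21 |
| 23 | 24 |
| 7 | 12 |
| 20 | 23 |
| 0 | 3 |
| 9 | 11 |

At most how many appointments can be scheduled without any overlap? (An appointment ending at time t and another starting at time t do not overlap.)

7

Sorted by end: (0,1)  (0,2)  (0,3)  (6,8)  (9,11)  (7,12)  (11,14)  (16,18)  (18,21)  (20,23)  (23,24)
take (0,1); skip (0,2); take (6,8); take (9,11); skip (7,12); take (11,14); take (16,18); take (18,21); take (23,24).
Selected 7 appointments.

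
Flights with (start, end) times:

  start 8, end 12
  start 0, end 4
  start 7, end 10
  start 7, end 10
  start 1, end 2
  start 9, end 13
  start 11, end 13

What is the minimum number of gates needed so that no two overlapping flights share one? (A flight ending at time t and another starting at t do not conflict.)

Count concurrent intervals with a sweep; the peak is the room count.
starts: [0, 1, 7, 7, 8, 9, 11]
ends:   [2, 4, 10, 10, 12, 13, 13]
s0→1 s1→2 e2→1 e4→0 s7→1 s7→2 s8→3 s9→4  — peak 4.

4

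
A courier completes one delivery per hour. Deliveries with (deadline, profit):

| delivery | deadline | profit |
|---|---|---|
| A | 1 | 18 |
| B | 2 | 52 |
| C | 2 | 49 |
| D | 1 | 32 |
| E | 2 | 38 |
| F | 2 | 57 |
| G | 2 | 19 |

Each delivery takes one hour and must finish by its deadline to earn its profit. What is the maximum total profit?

109

Profit order: F=57 B=52 C=49 E=38 D=32 G=19 A=18
Assign: F→slot 2, B→slot 1, C skipped, E skipped, D skipped, G skipped, A skipped.
Slots: [1:B] [2:F]
Profit = 52 + 57 = 109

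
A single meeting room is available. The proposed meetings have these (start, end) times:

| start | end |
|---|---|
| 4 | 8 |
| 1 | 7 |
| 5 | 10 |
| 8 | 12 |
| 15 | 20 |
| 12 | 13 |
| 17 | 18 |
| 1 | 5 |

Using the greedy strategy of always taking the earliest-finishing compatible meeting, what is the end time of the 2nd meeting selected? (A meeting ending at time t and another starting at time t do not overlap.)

10

Greedy by earliest finish: after sorting by end time, pick each interval compatible with the last pick.
Sorted by end: (1,5)  (1,7)  (4,8)  (5,10)  (8,12)  (12,13)  (17,18)  (15,20)
take (1,5); take (5,10); take (12,13); take (17,18).
Selected: (1,5) (5,10) (12,13) (17,18)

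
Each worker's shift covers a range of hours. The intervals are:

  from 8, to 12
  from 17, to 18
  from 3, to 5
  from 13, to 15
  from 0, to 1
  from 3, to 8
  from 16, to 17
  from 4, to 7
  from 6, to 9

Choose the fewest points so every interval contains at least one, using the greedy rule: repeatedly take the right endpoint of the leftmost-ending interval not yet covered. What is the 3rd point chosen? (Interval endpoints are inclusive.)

Process intervals by earliest right end; each time one isn't hit yet, stab at its right endpoint.
Sorted: [0,1] [3,5] [4,7] [3,8] [6,9] [8,12] [13,15] [16,17] [17,18]
{[0,1]} hit by 1; {[3,5],[4,7],[3,8]} hit by 5; {[6,9],[8,12]} hit by 9; {[13,15]} hit by 15; {[16,17],[17,18]} hit by 17.
Points: 1, 5, 9, 15, 17 (5 total).

9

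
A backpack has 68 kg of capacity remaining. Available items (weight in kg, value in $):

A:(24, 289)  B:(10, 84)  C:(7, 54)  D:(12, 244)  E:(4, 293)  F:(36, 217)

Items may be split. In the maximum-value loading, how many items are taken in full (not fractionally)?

Sort by value per unit weight and fill in that order.
Ratios (sorted): E 73.25, D 20.33, A 12.04, B 8.40, C 7.71, F 6.03
take E (4 @ 293); take D (12 @ 244); take A (24 @ 289); take B (10 @ 84); take C (7 @ 54); take 11/36 of F → 66.31. Capacity used 68/68.
5 item(s) taken whole; one partial (take 11/36 of F).

5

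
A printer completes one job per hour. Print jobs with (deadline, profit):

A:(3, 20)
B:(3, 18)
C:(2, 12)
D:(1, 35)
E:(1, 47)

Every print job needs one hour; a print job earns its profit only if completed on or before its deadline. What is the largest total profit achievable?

Take jobs in profit order; each goes to the latest open slot no later than its deadline.
By profit: E(d1,47), D(d1,35), A(d3,20), B(d3,18), C(d2,12)
E→slot 1; D skipped; A→slot 3; B→slot 2; C skipped.
Profit = 47 + 18 + 20 = 85

85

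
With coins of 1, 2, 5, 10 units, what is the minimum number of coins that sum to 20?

2

20 = 2×10
Total coins = 2 = 2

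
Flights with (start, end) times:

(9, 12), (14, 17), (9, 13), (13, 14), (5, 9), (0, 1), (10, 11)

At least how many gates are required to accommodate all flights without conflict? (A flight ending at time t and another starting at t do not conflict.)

Events (time:±→running): 0:+→1 1:-→0 5:+→1 9:-→0 9:+→1 9:+→2 10:+→3 … peak 3.

3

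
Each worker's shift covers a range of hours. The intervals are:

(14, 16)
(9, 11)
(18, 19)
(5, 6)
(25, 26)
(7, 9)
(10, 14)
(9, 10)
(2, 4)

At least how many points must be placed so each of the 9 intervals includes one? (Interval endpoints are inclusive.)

Sorted: [2,4] [5,6] [7,9] [9,10] [9,11] [10,14] [14,16] [18,19] [25,26]
{[2,4]} hit by 4; {[5,6]} hit by 6; {[7,9],[9,10],[9,11]} hit by 9; {[10,14],[14,16]} hit by 14; {[18,19]} hit by 19; {[25,26]} hit by 26.
Points: 4, 6, 9, 14, 19, 26 (6 total).

6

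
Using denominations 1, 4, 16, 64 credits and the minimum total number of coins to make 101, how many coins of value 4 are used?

1

101 = 1×64 + 2×16 + 1×4 + 1×1
Count of 4: 1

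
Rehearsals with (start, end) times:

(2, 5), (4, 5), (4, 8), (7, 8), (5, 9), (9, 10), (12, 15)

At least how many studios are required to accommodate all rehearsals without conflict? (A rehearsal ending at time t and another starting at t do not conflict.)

The answer is the maximum number of intervals overlapping at any instant.
starts: [2, 4, 4, 5, 7, 9, 12]
ends:   [5, 5, 8, 8, 9, 10, 15]
s2→1 s4→2 s4→3  — peak 3.

3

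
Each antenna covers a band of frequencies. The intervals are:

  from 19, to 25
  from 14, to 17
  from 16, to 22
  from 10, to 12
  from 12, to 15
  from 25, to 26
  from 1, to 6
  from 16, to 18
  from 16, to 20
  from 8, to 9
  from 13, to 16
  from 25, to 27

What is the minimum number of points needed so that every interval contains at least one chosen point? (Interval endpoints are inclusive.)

By right end: [1,6]  [8,9]  [10,12]  [12,15]  [13,16]  [14,17]  [16,18]  [16,20]  [16,22]  [19,25]  [25,26]  [25,27]
[1,6] uncovered → point at 6; [8,9] uncovered → point at 9; [10,12] uncovered → point at 12; [13,16] uncovered → point at 16; [19,25] uncovered → point at 25.
Points: 6, 9, 12, 16, 25 (5 total).

5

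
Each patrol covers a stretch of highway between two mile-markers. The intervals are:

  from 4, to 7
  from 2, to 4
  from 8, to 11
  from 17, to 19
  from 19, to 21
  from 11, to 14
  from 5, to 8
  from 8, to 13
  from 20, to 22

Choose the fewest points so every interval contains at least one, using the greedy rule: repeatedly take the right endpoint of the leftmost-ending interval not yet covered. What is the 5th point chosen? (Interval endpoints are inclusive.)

22

Process intervals by earliest right end; each time one isn't hit yet, stab at its right endpoint.
Sorted: [2,4] [4,7] [5,8] [8,11] [8,13] [11,14] [17,19] [19,21] [20,22]
{[2,4],[4,7]} hit by 4; {[5,8],[8,11],[8,13]} hit by 8; {[11,14]} hit by 14; {[17,19],[19,21]} hit by 19; {[20,22]} hit by 22.
Points: 4, 8, 14, 19, 22 (5 total).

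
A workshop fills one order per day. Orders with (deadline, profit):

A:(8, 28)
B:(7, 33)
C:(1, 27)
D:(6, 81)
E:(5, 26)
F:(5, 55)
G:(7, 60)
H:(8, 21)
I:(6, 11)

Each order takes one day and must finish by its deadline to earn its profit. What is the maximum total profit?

331

Sort by profit descending; place each in the latest free slot ≤ its deadline.
By profit: D(d6,81), G(d7,60), F(d5,55), B(d7,33), A(d8,28), C(d1,27), E(d5,26), H(d8,21), I(d6,11)
D→slot 6; G→slot 7; F→slot 5; B→slot 4; A→slot 8; C→slot 1; E→slot 3; H→slot 2; I skipped.
Profit = 27 + 21 + 26 + 33 + 55 + 81 + 60 + 28 = 331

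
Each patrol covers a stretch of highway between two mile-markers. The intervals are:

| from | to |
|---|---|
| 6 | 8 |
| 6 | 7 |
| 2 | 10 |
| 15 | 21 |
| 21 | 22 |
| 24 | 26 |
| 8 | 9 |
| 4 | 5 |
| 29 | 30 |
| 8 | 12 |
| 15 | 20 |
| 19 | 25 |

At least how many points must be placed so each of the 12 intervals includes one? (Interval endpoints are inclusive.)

Process intervals by earliest right end; each time one isn't hit yet, stab at its right endpoint.
By right end: [4,5]  [6,7]  [6,8]  [8,9]  [2,10]  [8,12]  [15,20]  [15,21]  [21,22]  [19,25]  [24,26]  [29,30]
[4,5] uncovered → point at 5; [6,7] uncovered → point at 7; [8,9] uncovered → point at 9; [15,20] uncovered → point at 20; [21,22] uncovered → point at 22; [24,26] uncovered → point at 26; [29,30] uncovered → point at 30.
Points: 5, 7, 9, 20, 22, 26, 30 (7 total).

7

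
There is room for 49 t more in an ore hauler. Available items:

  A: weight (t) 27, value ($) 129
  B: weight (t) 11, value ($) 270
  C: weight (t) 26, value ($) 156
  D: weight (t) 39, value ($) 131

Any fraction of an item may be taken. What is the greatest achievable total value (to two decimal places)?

483.33

Ratios (sorted): B 24.55, C 6.00, A 4.78, D 3.36
take B (11 @ 270); take C (26 @ 156); take 12/27 of A → 57.33. Capacity used 49/49.
Total value = 483.33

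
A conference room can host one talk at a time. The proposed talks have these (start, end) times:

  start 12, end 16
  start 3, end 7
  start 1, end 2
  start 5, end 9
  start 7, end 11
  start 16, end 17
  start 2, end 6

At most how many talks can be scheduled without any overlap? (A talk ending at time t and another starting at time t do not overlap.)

Greedy by earliest finish: after sorting by end time, pick each interval compatible with the last pick.
Sorted by end: (1,2)  (2,6)  (3,7)  (5,9)  (7,11)  (12,16)  (16,17)
take (1,2); take (2,6); skip (5,9); take (7,11); take (12,16); take (16,17).
Selected 5 talks.

5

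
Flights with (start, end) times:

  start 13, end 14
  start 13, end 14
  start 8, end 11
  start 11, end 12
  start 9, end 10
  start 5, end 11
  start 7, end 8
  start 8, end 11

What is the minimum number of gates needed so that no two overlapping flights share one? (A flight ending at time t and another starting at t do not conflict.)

starts: [5, 7, 8, 8, 9, 11, 13, 13]
ends:   [8, 10, 11, 11, 11, 12, 14, 14]
s5→1 s7→2 e8→1 s8→2 s8→3 s9→4  — peak 4.

4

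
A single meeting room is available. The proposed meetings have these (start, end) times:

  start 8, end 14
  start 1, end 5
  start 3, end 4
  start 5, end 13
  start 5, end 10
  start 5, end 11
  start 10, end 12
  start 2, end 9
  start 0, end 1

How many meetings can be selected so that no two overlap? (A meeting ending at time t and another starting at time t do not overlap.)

4

Sorted by end: (0,1)  (3,4)  (1,5)  (2,9)  (5,10)  (5,11)  (10,12)  (5,13)  (8,14)
take (0,1); take (3,4); take (5,10); take (10,12).
Selected 4 meetings.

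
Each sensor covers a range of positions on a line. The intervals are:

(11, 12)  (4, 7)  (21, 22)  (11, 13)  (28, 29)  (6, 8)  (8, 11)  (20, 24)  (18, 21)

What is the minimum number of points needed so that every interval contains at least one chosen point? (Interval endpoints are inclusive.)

Process intervals by earliest right end; each time one isn't hit yet, stab at its right endpoint.
By right end: [4,7]  [6,8]  [8,11]  [11,12]  [11,13]  [18,21]  [21,22]  [20,24]  [28,29]
[4,7] uncovered → point at 7; [8,11] uncovered → point at 11; [18,21] uncovered → point at 21; [28,29] uncovered → point at 29.
Points: 7, 11, 21, 29 (4 total).

4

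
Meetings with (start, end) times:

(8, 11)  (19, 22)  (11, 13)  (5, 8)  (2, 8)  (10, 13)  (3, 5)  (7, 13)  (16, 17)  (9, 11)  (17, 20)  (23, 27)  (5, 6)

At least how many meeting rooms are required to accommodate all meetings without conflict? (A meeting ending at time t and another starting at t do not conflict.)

The answer is the maximum number of intervals overlapping at any instant.
starts: [2, 3, 5, 5, 7, 8, 9, 10, 11, 16, 17, 19, 23]
ends:   [5, 6, 8, 8, 11, 11, 13, 13, 13, 17, 20, 22, 27]
s2→1 s3→2 e5→1 s5→2 s5→3 e6→2 s7→3 e8→2 e8→1 s8→2 s9→3 s10→4  — peak 4.

4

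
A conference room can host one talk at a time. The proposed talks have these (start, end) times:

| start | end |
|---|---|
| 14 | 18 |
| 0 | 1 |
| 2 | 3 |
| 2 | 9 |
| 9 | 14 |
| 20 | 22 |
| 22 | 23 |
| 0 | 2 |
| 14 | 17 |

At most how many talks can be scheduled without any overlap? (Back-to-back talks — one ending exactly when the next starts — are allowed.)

6

Greedy by earliest finish: after sorting by end time, pick each interval compatible with the last pick.
Sorted by end: (0,1)  (0,2)  (2,3)  (2,9)  (9,14)  (14,17)  (14,18)  (20,22)  (22,23)
take (0,1); skip (0,2); take (2,3); skip (2,9); take (9,14); take (14,17); take (20,22); take (22,23).
Selected 6 talks.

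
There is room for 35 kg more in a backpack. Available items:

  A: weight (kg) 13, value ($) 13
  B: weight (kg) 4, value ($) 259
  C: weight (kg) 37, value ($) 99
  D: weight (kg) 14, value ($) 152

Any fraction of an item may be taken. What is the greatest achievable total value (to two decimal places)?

Greedy by value/weight ratio, highest first.
Ratios (sorted): B 64.75, D 10.86, C 2.68, A 1.00
take B (4 @ 259); take D (14 @ 152); take 17/37 of C → 45.49. Capacity used 35/35.
Total value = 456.49

456.49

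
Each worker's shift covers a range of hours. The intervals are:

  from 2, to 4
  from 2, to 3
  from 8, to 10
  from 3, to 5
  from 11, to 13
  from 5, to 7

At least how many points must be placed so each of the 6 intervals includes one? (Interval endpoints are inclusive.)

By right end: [2,3]  [2,4]  [3,5]  [5,7]  [8,10]  [11,13]
[2,3] uncovered → point at 3; [5,7] uncovered → point at 7; [8,10] uncovered → point at 10; [11,13] uncovered → point at 13.
Points: 3, 7, 10, 13 (4 total).

4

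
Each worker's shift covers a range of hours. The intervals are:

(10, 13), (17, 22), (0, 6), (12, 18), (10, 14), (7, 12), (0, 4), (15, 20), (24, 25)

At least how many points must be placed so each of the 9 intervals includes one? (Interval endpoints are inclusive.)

4

Process intervals by earliest right end; each time one isn't hit yet, stab at its right endpoint.
By right end: [0,4]  [0,6]  [7,12]  [10,13]  [10,14]  [12,18]  [15,20]  [17,22]  [24,25]
[0,4] uncovered → point at 4; [7,12] uncovered → point at 12; [15,20] uncovered → point at 20; [24,25] uncovered → point at 25.
Points: 4, 12, 20, 25 (4 total).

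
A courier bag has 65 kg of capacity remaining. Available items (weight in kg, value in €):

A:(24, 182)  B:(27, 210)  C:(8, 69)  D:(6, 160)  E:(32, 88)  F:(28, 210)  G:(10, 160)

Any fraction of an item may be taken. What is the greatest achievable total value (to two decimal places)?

705.17

Sort by value per unit weight and fill in that order.
Order: D (160/6=26.67) > G (160/10=16.00) > C (69/8=8.62) > B (210/27=7.78) > A (182/24=7.58) > F (210/28=7.50) > E (88/32=2.75)
Fill: take D (6 @ 160) → take G (10 @ 160) → take C (8 @ 69) → take B (27 @ 210) → take 14/24 of A → 106.17; 65/65 used.
Total value = 705.17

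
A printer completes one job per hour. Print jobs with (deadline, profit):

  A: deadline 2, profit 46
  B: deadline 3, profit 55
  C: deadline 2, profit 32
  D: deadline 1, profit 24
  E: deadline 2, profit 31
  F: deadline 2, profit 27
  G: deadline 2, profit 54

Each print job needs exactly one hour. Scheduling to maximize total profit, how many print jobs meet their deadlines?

By profit: B(d3,55), G(d2,54), A(d2,46), C(d2,32), E(d2,31), F(d2,27), D(d1,24)
B→slot 3; G→slot 2; A→slot 1; C skipped; E skipped; F skipped; D skipped.
3 of 7 scheduled.

3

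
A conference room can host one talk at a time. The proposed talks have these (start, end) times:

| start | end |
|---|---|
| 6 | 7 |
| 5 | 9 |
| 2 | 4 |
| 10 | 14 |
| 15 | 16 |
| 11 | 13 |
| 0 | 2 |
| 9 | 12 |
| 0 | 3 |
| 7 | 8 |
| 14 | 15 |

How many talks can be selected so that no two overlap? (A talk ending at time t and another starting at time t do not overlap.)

Sort by end time and greedily take each interval whose start is ≥ the last chosen end.
Sorted by end: (0,2)  (0,3)  (2,4)  (6,7)  (7,8)  (5,9)  (9,12)  (11,13)  (10,14)  (14,15)  (15,16)
take (0,2); take (2,4); take (6,7); take (7,8); take (9,12); skip (11,13); skip (10,14); take (14,15); take (15,16).
Selected 7 talks.

7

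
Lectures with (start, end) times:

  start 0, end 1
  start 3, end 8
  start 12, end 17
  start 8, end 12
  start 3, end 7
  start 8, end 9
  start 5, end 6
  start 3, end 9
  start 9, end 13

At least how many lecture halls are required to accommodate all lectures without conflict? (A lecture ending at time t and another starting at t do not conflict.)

Count concurrent intervals with a sweep; the peak is the room count.
Events (time:±→running): 0:+→1 1:-→0 3:+→1 3:+→2 3:+→3 5:+→4 … peak 4.

4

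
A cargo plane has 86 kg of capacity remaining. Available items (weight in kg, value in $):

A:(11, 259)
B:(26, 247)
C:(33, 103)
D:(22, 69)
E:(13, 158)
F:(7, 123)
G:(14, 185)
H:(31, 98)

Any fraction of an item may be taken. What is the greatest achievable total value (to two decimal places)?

1019.42

Ratios (sorted): A 23.55, F 17.57, G 13.21, E 12.15, B 9.50, H 3.16, D 3.14, C 3.12
take A (11 @ 259); take F (7 @ 123); take G (14 @ 185); take E (13 @ 158); take B (26 @ 247); take 15/31 of H → 47.42. Capacity used 86/86.
Total value = 1019.42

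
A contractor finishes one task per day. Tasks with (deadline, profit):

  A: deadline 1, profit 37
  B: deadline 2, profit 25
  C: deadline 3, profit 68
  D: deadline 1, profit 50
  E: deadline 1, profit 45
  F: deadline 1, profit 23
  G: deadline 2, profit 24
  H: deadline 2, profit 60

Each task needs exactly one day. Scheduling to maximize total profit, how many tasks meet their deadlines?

Sort by profit descending; place each in the latest free slot ≤ its deadline.
By profit: C(d3,68), H(d2,60), D(d1,50), E(d1,45), A(d1,37), B(d2,25), G(d2,24), F(d1,23)
C→slot 3; H→slot 2; D→slot 1; E skipped; A skipped; B skipped; G skipped; F skipped.
3 of 8 scheduled.

3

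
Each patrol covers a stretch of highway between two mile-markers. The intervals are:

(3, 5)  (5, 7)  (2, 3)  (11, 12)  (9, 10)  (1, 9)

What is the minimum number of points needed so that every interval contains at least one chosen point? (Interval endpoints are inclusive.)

Sort by right endpoint; whenever an interval is uncovered, place a point at its right end.
By right end: [2,3]  [3,5]  [5,7]  [1,9]  [9,10]  [11,12]
[2,3] uncovered → point at 3; [5,7] uncovered → point at 7; [9,10] uncovered → point at 10; [11,12] uncovered → point at 12.
Points: 3, 7, 10, 12 (4 total).

4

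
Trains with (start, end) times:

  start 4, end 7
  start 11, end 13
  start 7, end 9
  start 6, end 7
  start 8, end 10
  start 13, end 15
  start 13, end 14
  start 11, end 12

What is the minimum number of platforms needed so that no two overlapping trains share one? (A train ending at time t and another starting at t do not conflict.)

The answer is the maximum number of intervals overlapping at any instant.
starts: [4, 6, 7, 8, 11, 11, 13, 13]
ends:   [7, 7, 9, 10, 12, 13, 14, 15]
s4→1 s6→2  — peak 2.

2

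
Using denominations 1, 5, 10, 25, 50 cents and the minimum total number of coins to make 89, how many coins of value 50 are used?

1

89 − 1×50→39 − 1×25→14 − 1×10→4 − 4×1→0
Count of 50: 1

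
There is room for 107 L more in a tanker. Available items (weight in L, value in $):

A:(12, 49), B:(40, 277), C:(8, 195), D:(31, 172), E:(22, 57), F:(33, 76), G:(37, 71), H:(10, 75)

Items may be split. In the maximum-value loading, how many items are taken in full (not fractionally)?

5

Sort by value per unit weight and fill in that order.
Order: C (195/8=24.38) > H (75/10=7.50) > B (277/40=6.92) > D (172/31=5.55) > A (49/12=4.08) > E (57/22=2.59) > F (76/33=2.30) > G (71/37=1.92)
Fill: take C (8 @ 195) → take H (10 @ 75) → take B (40 @ 277) → take D (31 @ 172) → take A (12 @ 49) → take 6/22 of E → 15.55; 107/107 used.
5 item(s) taken whole; one partial (take 6/22 of E).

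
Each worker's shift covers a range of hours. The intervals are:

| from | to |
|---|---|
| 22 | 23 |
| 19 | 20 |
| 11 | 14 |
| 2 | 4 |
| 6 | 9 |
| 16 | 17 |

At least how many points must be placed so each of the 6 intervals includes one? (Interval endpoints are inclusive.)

6

By right end: [2,4]  [6,9]  [11,14]  [16,17]  [19,20]  [22,23]
[2,4] uncovered → point at 4; [6,9] uncovered → point at 9; [11,14] uncovered → point at 14; [16,17] uncovered → point at 17; [19,20] uncovered → point at 20; [22,23] uncovered → point at 23.
Points: 4, 9, 14, 17, 20, 23 (6 total).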